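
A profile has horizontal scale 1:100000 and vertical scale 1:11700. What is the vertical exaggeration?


VE = horizontal_scale / vertical_scale = 100000 / 11700 ≈ 8.5

8.5x


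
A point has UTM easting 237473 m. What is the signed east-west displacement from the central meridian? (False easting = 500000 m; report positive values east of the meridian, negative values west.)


displacement = 237473 - 500000 = -262527 m

-262527 m


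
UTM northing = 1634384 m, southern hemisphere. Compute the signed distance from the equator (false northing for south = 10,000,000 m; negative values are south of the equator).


For southern: actual = 1634384 - 10000000 = -8365616 m

-8365616 m


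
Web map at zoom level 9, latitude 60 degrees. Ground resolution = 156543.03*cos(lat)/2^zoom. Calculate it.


res = 156543.03 * cos(60) / 2^9 = 156543.03 * 0.5 / 512 = 152.87 m/pixel

152.87 m/pixel


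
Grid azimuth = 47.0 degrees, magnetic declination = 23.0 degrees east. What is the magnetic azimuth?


magnetic azimuth = grid azimuth - declination (east +ve)
mag_az = 47.0 - 23.0 = 24.0 degrees

24.0 degrees


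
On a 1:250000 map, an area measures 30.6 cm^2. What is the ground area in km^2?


ground_area = 30.6 * (250000/100)^2 = 191250000.0 m^2 = 191.25 km^2

191.25 km^2


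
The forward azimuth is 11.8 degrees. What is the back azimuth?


back azimuth = (11.8 + 180) mod 360 = 191.8 degrees

191.8 degrees


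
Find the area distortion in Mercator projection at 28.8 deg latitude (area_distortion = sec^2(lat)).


area_distortion = 1/cos^2(28.8) = 1.302

1.302


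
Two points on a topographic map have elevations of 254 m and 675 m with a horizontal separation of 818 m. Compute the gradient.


gradient = (675 - 254) / 818 = 421 / 818 = 0.5147

0.5147


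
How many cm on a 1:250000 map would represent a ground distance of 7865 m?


map_cm = 7865 * 100 / 250000 = 3.146 cm ≈ 3.15 cm

3.15 cm


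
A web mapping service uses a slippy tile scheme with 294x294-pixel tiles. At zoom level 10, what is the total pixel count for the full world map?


tiles per axis = 2^10 = 1024
total tiles = 1024^2 = 1048576
pixels per axis = 1024 * 294 = 301056
total pixels = 301056^2 = 90634715136

90634715136 pixels


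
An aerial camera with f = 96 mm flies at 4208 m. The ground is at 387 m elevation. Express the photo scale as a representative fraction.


scale = f / (H - h) = 96 mm / 3821 m = 96 / 3821000 = 1:39802

1:39802


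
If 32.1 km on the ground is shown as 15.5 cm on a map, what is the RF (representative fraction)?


ground = 32.1 km = 3210000 cm; RF denominator = ground / map = 3210000 / 15.5 ≈ 207097; RF = 1:207097

1:207097


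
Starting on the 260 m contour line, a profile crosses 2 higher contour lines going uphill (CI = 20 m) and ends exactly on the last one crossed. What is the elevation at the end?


elevation = 260 + 2 * 20 = 300 m

300 m


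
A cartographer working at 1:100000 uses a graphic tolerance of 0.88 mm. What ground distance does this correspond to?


ground = 0.88 mm * 100000 / 1000 = 88.0 m

88.0 m


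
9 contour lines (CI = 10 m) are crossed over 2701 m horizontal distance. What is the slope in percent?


elevation change = 9 * 10 = 90 m
slope = 90 / 2701 * 100 = 3.3%

3.3%


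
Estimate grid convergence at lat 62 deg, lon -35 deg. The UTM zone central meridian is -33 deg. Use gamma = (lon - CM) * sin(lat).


gamma = (-35 - -33) * sin(62) = -2 * 0.882948 = -1.766 degrees

-1.766 degrees


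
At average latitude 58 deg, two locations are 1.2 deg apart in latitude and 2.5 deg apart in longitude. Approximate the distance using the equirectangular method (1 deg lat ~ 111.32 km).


dlat_km = 1.2 * 111.32 = 133.584
dlon_km = 2.5 * 111.32 * cos(58) ≈ 147.477
dist = sqrt(133.584^2 + 147.477^2) ≈ 199.0 km

199.0 km


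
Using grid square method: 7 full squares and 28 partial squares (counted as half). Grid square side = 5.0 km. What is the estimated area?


effective squares = 7 + 28 * 0.5 = 21.0
area = 21.0 * 25.0 = 525.0 km^2

525.0 km^2


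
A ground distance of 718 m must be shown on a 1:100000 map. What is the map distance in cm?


map_cm = 718 * 100 / 100000 = 0.718 cm ≈ 0.72 cm

0.72 cm


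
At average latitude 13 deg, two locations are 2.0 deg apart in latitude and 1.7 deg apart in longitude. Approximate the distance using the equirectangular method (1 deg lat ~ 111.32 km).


dlat_km = 2.0 * 111.32 = 222.64
dlon_km = 1.7 * 111.32 * cos(13) ≈ 184.394
dist = sqrt(222.64^2 + 184.394^2) ≈ 289.1 km

289.1 km


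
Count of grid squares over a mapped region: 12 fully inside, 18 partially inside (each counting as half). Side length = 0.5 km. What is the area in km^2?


effective squares = 12 + 18 * 0.5 = 21.0
area = 21.0 * 0.25 = 5.25 km^2

5.25 km^2


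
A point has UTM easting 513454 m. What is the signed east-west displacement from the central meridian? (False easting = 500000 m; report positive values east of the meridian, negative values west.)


displacement = 513454 - 500000 = 13454 m

13454 m


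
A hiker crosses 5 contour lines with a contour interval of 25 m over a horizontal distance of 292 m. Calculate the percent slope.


elevation change = 5 * 25 = 125 m
slope = 125 / 292 * 100 = 42.8%

42.8%


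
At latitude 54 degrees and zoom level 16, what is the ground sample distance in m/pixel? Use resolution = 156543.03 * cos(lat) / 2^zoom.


res = 156543.03 * cos(54) / 2^16 = 156543.03 * 0.58778525 / 65536 = 1.4 m/pixel

1.4 m/pixel


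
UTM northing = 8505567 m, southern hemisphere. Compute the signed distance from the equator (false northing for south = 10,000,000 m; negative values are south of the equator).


For southern: actual = 8505567 - 10000000 = -1494433 m

-1494433 m


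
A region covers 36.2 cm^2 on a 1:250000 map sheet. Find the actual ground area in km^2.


ground_area = 36.2 * (250000/100)^2 = 226250000.0 m^2 = 226.25 km^2

226.25 km^2


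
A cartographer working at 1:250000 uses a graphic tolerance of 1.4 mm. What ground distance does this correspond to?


ground = 1.4 mm * 250000 / 1000 = 350.0 m

350.0 m


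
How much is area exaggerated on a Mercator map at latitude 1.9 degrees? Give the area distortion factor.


area_distortion = 1/cos^2(1.9) = 1.001

1.001


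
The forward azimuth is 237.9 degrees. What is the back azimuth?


back azimuth = (237.9 + 180) mod 360 = 57.9 degrees

57.9 degrees


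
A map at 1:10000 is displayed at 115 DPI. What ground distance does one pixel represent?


pixel_cm = 2.54 / 115 ≈ 0.022087 cm
ground = pixel_cm * 10000 / 100 = 2.54 * 10000 / (115 * 100) = 25400 / 11500 ≈ 2.21 m

2.21 m


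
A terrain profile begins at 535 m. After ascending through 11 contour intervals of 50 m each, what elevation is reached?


elevation = 535 + 11 * 50 = 1085 m

1085 m


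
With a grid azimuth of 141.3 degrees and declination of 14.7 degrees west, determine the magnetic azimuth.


magnetic azimuth = grid azimuth - declination (east +ve)
mag_az = 141.3 - -14.7 = 156.0 degrees

156.0 degrees


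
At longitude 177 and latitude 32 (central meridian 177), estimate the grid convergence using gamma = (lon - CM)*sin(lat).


gamma = (177 - 177) * sin(32) = 0 * 0.529919 = 0.0 degrees

0.0 degrees


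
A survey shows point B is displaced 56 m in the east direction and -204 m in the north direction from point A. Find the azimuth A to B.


az = atan2(56, -204) = 164.6 deg
adjusted to 0-360: 164.6 degrees

164.6 degrees


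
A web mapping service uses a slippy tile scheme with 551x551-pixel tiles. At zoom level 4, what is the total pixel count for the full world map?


tiles per axis = 2^4 = 16
total tiles = 16^2 = 256
pixels per axis = 16 * 551 = 8816
total pixels = 8816^2 = 77721856

77721856 pixels


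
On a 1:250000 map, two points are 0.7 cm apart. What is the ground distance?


ground = 0.7 cm * 250000 / 100 = 1750.0 m = 1.75 km

1.75 km


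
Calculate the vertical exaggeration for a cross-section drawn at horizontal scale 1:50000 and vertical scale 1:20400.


VE = horizontal_scale / vertical_scale = 50000 / 20400 ≈ 2.5

2.5x


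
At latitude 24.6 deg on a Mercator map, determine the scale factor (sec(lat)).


SF = 1 / cos(24.6) = 1 / 0.909236 = 1.1

1.1


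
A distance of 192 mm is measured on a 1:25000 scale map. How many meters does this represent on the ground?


ground = 192 mm * 25000 / 1000 = 4800.0 m

4800.0 m


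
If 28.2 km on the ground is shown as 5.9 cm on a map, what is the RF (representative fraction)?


ground = 28.2 km = 2820000 cm; RF denominator = ground / map = 2820000 / 5.9 ≈ 477966; RF = 1:477966

1:477966


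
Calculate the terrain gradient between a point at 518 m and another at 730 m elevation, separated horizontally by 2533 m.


gradient = (730 - 518) / 2533 = 212 / 2533 = 0.0837

0.0837


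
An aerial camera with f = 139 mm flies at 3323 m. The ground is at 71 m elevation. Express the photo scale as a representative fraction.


scale = f / (H - h) = 139 mm / 3252 m = 139 / 3252000 = 1:23396

1:23396


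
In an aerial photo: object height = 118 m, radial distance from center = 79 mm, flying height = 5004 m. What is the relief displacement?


d = h * r / H = 118 * 79 / 5004 = 1.86 mm

1.86 mm


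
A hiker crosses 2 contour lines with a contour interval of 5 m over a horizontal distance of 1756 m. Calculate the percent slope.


elevation change = 2 * 5 = 10 m
slope = 10 / 1756 * 100 = 0.6%

0.6%


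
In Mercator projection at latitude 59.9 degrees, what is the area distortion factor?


area_distortion = 1/cos^2(59.9) = 3.976

3.976


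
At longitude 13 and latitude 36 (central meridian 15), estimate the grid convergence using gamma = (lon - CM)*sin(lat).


gamma = (13 - 15) * sin(36) = -2 * 0.587785 = -1.176 degrees

-1.176 degrees


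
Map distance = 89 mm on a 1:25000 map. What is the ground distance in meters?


ground = 89 mm * 25000 / 1000 = 2225.0 m

2225.0 m


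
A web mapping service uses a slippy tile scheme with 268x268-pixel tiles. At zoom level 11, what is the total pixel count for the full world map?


tiles per axis = 2^11 = 2048
total tiles = 2048^2 = 4194304
pixels per axis = 2048 * 268 = 548864
total pixels = 548864^2 = 301251690496

301251690496 pixels


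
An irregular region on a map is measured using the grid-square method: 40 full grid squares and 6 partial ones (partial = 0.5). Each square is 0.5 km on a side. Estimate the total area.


effective squares = 40 + 6 * 0.5 = 43.0
area = 43.0 * 0.25 = 10.75 km^2

10.75 km^2


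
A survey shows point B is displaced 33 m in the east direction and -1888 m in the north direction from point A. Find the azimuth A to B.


az = atan2(33, -1888) = 179.0 deg
adjusted to 0-360: 179.0 degrees

179.0 degrees


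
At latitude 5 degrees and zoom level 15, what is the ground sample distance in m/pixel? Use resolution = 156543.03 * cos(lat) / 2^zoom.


res = 156543.03 * cos(5) / 2^15 = 156543.03 * 0.9961947 / 32768 = 4.76 m/pixel

4.76 m/pixel


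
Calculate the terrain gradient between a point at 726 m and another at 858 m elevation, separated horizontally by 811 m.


gradient = (858 - 726) / 811 = 132 / 811 = 0.1628

0.1628


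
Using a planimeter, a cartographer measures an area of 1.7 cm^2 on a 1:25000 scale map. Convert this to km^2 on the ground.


ground_area = 1.7 * (25000/100)^2 = 106250.0 m^2 = 0.10625 km^2 ≈ 0.106 km^2

0.106 km^2


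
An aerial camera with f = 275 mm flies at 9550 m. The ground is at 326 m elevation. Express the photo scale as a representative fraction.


scale = f / (H - h) = 275 mm / 9224 m = 275 / 9224000 = 1:33542

1:33542


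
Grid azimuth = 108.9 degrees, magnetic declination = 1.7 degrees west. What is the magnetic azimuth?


magnetic azimuth = grid azimuth - declination (east +ve)
mag_az = 108.9 - -1.7 = 110.6 degrees

110.6 degrees


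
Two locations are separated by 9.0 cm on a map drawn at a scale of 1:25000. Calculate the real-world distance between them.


ground = 9.0 cm * 25000 / 100 = 2250.0 m = 2.25 km

2.25 km


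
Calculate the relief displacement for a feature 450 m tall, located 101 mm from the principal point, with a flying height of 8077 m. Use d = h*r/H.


d = h * r / H = 450 * 101 / 8077 = 5.63 mm

5.63 mm


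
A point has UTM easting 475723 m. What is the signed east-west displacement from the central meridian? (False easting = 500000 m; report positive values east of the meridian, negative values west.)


displacement = 475723 - 500000 = -24277 m

-24277 m


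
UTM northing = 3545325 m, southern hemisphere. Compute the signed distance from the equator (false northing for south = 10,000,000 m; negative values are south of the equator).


For southern: actual = 3545325 - 10000000 = -6454675 m

-6454675 m


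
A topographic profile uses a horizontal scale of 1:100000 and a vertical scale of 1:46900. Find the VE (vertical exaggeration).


VE = horizontal_scale / vertical_scale = 100000 / 46900 ≈ 2.1

2.1x


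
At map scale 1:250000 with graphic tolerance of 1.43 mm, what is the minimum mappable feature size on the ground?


ground = 1.43 mm * 250000 / 1000 = 357.5 m

357.5 m


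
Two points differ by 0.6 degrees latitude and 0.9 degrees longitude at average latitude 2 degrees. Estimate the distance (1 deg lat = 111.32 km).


dlat_km = 0.6 * 111.32 = 66.792
dlon_km = 0.9 * 111.32 * cos(2) ≈ 100.127
dist = sqrt(66.792^2 + 100.127^2) ≈ 120.4 km

120.4 km


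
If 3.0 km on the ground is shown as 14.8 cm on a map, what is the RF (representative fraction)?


ground = 3.0 km = 300000 cm; RF denominator = ground / map = 300000 / 14.8 ≈ 20270; RF = 1:20270

1:20270


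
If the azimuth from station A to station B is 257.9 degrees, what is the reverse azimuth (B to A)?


back azimuth = (257.9 + 180) mod 360 = 77.9 degrees

77.9 degrees


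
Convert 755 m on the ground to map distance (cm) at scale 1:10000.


map_cm = 755 * 100 / 10000 = 7.55 cm

7.55 cm


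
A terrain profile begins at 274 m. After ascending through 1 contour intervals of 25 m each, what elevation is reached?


elevation = 274 + 1 * 25 = 299 m

299 m


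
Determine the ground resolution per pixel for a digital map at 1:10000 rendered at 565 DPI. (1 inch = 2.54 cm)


pixel_cm = 2.54 / 565 ≈ 0.004496 cm
ground = pixel_cm * 10000 / 100 = 2.54 * 10000 / (565 * 100) = 25400 / 56500 ≈ 0.45 m

0.45 m


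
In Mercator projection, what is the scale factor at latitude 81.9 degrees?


SF = 1 / cos(81.9) = 1 / 0.140901 = 7.097

7.097


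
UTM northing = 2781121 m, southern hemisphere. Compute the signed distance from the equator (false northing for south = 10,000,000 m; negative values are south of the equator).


For southern: actual = 2781121 - 10000000 = -7218879 m

-7218879 m


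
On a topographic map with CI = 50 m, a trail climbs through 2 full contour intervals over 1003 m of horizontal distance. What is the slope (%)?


elevation change = 2 * 50 = 100 m
slope = 100 / 1003 * 100 = 10.0%

10.0%


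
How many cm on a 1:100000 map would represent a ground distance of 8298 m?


map_cm = 8298 * 100 / 100000 = 8.298 cm ≈ 8.3 cm

8.3 cm


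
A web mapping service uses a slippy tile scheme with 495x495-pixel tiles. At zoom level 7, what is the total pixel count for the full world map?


tiles per axis = 2^7 = 128
total tiles = 128^2 = 16384
pixels per axis = 128 * 495 = 63360
total pixels = 63360^2 = 4014489600

4014489600 pixels


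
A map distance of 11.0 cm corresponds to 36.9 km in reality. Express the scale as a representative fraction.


ground = 36.9 km = 3690000 cm; RF denominator = ground / map = 3690000 / 11.0 ≈ 335455; RF = 1:335455

1:335455


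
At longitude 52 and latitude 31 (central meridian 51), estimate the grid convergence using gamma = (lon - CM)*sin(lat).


gamma = (52 - 51) * sin(31) = 1 * 0.515038 = 0.515 degrees

0.515 degrees


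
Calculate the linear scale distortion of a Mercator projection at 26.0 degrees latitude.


SF = 1 / cos(26.0) = 1 / 0.898794 = 1.113

1.113


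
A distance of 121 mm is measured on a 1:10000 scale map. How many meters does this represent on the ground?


ground = 121 mm * 10000 / 1000 = 1210.0 m

1210.0 m


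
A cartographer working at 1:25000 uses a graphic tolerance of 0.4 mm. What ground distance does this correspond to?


ground = 0.4 mm * 25000 / 1000 = 10.0 m

10.0 m


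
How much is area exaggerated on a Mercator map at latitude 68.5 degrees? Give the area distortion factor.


area_distortion = 1/cos^2(68.5) = 7.445

7.445


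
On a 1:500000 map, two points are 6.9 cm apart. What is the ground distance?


ground = 6.9 cm * 500000 / 100 = 34500.0 m = 34.5 km

34.5 km


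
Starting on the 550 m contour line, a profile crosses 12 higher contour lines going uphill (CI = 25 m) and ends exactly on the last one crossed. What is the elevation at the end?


elevation = 550 + 12 * 25 = 850 m

850 m


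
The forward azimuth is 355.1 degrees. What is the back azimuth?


back azimuth = (355.1 + 180) mod 360 = 175.1 degrees

175.1 degrees


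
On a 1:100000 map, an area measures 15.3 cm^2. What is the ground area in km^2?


ground_area = 15.3 * (100000/100)^2 = 15300000.0 m^2 = 15.3 km^2

15.3 km^2


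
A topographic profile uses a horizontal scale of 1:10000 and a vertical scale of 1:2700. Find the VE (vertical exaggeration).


VE = horizontal_scale / vertical_scale = 10000 / 2700 ≈ 3.7

3.7x


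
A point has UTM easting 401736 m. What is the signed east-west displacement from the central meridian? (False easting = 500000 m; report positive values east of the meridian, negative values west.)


displacement = 401736 - 500000 = -98264 m

-98264 m


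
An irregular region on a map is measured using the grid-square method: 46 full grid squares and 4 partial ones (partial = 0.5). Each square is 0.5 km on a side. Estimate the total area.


effective squares = 46 + 4 * 0.5 = 48.0
area = 48.0 * 0.25 = 12.0 km^2

12.0 km^2


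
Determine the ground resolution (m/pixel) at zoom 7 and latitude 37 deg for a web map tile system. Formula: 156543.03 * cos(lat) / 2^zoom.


res = 156543.03 * cos(37) / 2^7 = 156543.03 * 0.79863551 / 128 = 976.73 m/pixel

976.73 m/pixel


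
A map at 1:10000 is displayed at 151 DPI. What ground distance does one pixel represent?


pixel_cm = 2.54 / 151 ≈ 0.016821 cm
ground = pixel_cm * 10000 / 100 = 2.54 * 10000 / (151 * 100) = 25400 / 15100 ≈ 1.68 m

1.68 m


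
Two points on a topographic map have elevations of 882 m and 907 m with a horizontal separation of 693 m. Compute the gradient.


gradient = (907 - 882) / 693 = 25 / 693 = 0.0361

0.0361


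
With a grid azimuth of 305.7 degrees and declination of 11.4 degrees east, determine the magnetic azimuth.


magnetic azimuth = grid azimuth - declination (east +ve)
mag_az = 305.7 - 11.4 = 294.3 degrees

294.3 degrees


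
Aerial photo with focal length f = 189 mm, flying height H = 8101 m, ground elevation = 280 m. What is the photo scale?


scale = f / (H - h) = 189 mm / 7821 m = 189 / 7821000 = 1:41381

1:41381


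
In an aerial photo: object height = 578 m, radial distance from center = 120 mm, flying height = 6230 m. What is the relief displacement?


d = h * r / H = 578 * 120 / 6230 = 11.13 mm

11.13 mm


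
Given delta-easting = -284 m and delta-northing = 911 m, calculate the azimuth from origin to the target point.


az = atan2(-284, 911) = -17.3 deg
adjusted to 0-360: 342.7 degrees

342.7 degrees


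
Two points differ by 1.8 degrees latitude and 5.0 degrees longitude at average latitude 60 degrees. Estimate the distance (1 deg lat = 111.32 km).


dlat_km = 1.8 * 111.32 = 200.376
dlon_km = 5.0 * 111.32 * cos(60) ≈ 278.3
dist = sqrt(200.376^2 + 278.3^2) ≈ 342.9 km

342.9 km


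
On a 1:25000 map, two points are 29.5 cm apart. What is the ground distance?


ground = 29.5 cm * 25000 / 100 = 7375.0 m = 7.375 km

7.375 km


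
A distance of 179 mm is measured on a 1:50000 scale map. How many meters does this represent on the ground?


ground = 179 mm * 50000 / 1000 = 8950.0 m

8950.0 m


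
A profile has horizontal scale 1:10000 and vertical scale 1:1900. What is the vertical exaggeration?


VE = horizontal_scale / vertical_scale = 10000 / 1900 ≈ 5.3

5.3x


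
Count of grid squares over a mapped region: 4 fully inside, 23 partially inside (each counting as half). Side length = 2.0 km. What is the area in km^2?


effective squares = 4 + 23 * 0.5 = 15.5
area = 15.5 * 4.0 = 62.0 km^2

62.0 km^2


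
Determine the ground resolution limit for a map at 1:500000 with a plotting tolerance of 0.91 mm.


ground = 0.91 mm * 500000 / 1000 = 455.0 m

455.0 m


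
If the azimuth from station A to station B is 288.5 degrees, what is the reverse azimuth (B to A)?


back azimuth = (288.5 + 180) mod 360 = 108.5 degrees

108.5 degrees


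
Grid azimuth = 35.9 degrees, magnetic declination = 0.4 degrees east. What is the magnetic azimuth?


magnetic azimuth = grid azimuth - declination (east +ve)
mag_az = 35.9 - 0.4 = 35.5 degrees

35.5 degrees


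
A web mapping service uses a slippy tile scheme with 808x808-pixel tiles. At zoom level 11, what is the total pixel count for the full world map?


tiles per axis = 2^11 = 2048
total tiles = 2048^2 = 4194304
pixels per axis = 2048 * 808 = 1654784
total pixels = 1654784^2 = 2738310086656

2738310086656 pixels


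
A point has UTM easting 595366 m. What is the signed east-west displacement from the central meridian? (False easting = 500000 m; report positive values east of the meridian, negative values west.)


displacement = 595366 - 500000 = 95366 m

95366 m


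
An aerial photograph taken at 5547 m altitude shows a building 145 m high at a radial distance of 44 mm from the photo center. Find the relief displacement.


d = h * r / H = 145 * 44 / 5547 = 1.15 mm

1.15 mm


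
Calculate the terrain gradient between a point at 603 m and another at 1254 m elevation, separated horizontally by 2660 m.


gradient = (1254 - 603) / 2660 = 651 / 2660 = 0.2447

0.2447


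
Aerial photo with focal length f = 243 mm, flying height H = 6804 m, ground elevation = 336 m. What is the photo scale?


scale = f / (H - h) = 243 mm / 6468 m = 243 / 6468000 = 1:26617

1:26617


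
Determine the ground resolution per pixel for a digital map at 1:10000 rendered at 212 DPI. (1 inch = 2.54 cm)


pixel_cm = 2.54 / 212 ≈ 0.011981 cm
ground = pixel_cm * 10000 / 100 = 2.54 * 10000 / (212 * 100) = 25400 / 21200 ≈ 1.2 m

1.2 m


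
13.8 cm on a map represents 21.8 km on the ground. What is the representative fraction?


ground = 21.8 km = 2180000 cm; RF denominator = ground / map = 2180000 / 13.8 ≈ 157971; RF = 1:157971

1:157971


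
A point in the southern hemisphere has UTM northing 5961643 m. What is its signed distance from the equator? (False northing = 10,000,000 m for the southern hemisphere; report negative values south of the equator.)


For southern: actual = 5961643 - 10000000 = -4038357 m

-4038357 m


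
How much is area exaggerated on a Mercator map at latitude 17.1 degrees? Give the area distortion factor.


area_distortion = 1/cos^2(17.1) = 1.095

1.095


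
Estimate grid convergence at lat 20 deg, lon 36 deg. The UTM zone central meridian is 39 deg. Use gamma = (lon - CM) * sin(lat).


gamma = (36 - 39) * sin(20) = -3 * 0.34202 = -1.026 degrees

-1.026 degrees


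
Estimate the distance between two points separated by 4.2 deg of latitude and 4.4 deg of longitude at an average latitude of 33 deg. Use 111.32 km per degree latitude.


dlat_km = 4.2 * 111.32 = 467.544
dlon_km = 4.4 * 111.32 * cos(33) ≈ 410.788
dist = sqrt(467.544^2 + 410.788^2) ≈ 622.4 km

622.4 km


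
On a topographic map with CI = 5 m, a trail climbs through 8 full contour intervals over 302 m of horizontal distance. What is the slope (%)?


elevation change = 8 * 5 = 40 m
slope = 40 / 302 * 100 = 13.2%

13.2%


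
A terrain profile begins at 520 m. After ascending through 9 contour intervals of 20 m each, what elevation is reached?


elevation = 520 + 9 * 20 = 700 m

700 m


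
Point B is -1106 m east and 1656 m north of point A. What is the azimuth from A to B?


az = atan2(-1106, 1656) = -33.7 deg
adjusted to 0-360: 326.3 degrees

326.3 degrees


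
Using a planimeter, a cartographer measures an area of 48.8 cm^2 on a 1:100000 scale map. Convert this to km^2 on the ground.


ground_area = 48.8 * (100000/100)^2 = 48800000.0 m^2 = 48.8 km^2

48.8 km^2


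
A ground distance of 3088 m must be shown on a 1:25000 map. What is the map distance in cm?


map_cm = 3088 * 100 / 25000 = 12.352 cm ≈ 12.35 cm

12.35 cm


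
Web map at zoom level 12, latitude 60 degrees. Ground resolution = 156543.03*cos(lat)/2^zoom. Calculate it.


res = 156543.03 * cos(60) / 2^12 = 156543.03 * 0.5 / 4096 = 19.11 m/pixel

19.11 m/pixel


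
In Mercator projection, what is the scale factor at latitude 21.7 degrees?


SF = 1 / cos(21.7) = 1 / 0.929133 = 1.076

1.076


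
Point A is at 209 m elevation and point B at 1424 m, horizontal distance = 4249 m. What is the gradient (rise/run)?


gradient = (1424 - 209) / 4249 = 1215 / 4249 = 0.2859

0.2859


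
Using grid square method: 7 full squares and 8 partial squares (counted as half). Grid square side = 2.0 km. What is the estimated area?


effective squares = 7 + 8 * 0.5 = 11.0
area = 11.0 * 4.0 = 44.0 km^2

44.0 km^2


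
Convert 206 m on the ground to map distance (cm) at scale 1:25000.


map_cm = 206 * 100 / 25000 = 0.824 cm ≈ 0.82 cm

0.82 cm


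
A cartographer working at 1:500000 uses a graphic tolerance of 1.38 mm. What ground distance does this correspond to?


ground = 1.38 mm * 500000 / 1000 = 690.0 m

690.0 m


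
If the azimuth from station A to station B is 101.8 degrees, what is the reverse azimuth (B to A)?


back azimuth = (101.8 + 180) mod 360 = 281.8 degrees

281.8 degrees


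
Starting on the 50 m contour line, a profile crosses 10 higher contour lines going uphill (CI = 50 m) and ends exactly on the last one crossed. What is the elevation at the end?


elevation = 50 + 10 * 50 = 550 m

550 m


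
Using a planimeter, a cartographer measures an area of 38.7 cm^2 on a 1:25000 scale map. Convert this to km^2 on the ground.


ground_area = 38.7 * (25000/100)^2 = 2418750.0 m^2 = 2.41875 km^2 ≈ 2.419 km^2

2.419 km^2


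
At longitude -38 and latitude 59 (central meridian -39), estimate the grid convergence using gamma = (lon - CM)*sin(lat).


gamma = (-38 - -39) * sin(59) = 1 * 0.857167 = 0.857 degrees

0.857 degrees


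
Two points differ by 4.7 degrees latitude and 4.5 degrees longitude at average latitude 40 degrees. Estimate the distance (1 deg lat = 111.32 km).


dlat_km = 4.7 * 111.32 = 523.204
dlon_km = 4.5 * 111.32 * cos(40) ≈ 383.742
dist = sqrt(523.204^2 + 383.742^2) ≈ 648.8 km

648.8 km


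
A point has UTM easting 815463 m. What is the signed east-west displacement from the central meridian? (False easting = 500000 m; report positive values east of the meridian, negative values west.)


displacement = 815463 - 500000 = 315463 m

315463 m


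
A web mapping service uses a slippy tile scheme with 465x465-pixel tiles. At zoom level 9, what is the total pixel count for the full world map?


tiles per axis = 2^9 = 512
total tiles = 512^2 = 262144
pixels per axis = 512 * 465 = 238080
total pixels = 238080^2 = 56682086400

56682086400 pixels


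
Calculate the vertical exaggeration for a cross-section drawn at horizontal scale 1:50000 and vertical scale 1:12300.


VE = horizontal_scale / vertical_scale = 50000 / 12300 ≈ 4.1

4.1x


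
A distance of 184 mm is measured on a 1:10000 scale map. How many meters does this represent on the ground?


ground = 184 mm * 10000 / 1000 = 1840.0 m

1840.0 m


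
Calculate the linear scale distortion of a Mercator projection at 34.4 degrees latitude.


SF = 1 / cos(34.4) = 1 / 0.825113 = 1.212

1.212


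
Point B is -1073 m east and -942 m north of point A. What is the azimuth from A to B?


az = atan2(-1073, -942) = -131.3 deg
adjusted to 0-360: 228.7 degrees

228.7 degrees


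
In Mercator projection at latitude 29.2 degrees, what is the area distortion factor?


area_distortion = 1/cos^2(29.2) = 1.312

1.312


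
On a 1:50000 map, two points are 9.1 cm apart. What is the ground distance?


ground = 9.1 cm * 50000 / 100 = 4550.0 m = 4.55 km

4.55 km


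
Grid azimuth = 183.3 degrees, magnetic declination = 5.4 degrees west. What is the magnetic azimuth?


magnetic azimuth = grid azimuth - declination (east +ve)
mag_az = 183.3 - -5.4 = 188.7 degrees

188.7 degrees


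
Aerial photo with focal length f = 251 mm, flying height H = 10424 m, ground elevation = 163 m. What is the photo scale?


scale = f / (H - h) = 251 mm / 10261 m = 251 / 10261000 = 1:40880

1:40880


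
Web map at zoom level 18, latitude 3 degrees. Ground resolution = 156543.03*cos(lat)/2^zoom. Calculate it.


res = 156543.03 * cos(3) / 2^18 = 156543.03 * 0.99862953 / 262144 = 0.6 m/pixel

0.6 m/pixel


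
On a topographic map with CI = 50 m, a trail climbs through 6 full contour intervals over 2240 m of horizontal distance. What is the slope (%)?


elevation change = 6 * 50 = 300 m
slope = 300 / 2240 * 100 = 13.4%

13.4%


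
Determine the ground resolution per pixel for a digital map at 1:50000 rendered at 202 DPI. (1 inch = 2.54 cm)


pixel_cm = 2.54 / 202 ≈ 0.012574 cm
ground = pixel_cm * 50000 / 100 = 2.54 * 50000 / (202 * 100) = 127000 / 20200 ≈ 6.29 m

6.29 m


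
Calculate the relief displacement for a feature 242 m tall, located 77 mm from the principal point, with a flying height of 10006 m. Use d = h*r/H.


d = h * r / H = 242 * 77 / 10006 = 1.86 mm

1.86 mm


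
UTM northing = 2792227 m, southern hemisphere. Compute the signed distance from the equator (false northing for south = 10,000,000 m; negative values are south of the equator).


For southern: actual = 2792227 - 10000000 = -7207773 m

-7207773 m


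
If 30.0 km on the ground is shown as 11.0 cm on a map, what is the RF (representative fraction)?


ground = 30.0 km = 3000000 cm; RF denominator = ground / map = 3000000 / 11.0 ≈ 272727; RF = 1:272727

1:272727


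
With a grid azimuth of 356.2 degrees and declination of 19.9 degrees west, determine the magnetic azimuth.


magnetic azimuth = grid azimuth - declination (east +ve)
mag_az = 356.2 - -19.9 = 16.1 degrees

16.1 degrees


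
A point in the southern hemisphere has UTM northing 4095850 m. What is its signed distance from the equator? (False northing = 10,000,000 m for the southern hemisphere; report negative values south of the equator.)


For southern: actual = 4095850 - 10000000 = -5904150 m

-5904150 m


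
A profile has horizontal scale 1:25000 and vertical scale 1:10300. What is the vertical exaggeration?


VE = horizontal_scale / vertical_scale = 25000 / 10300 ≈ 2.4

2.4x


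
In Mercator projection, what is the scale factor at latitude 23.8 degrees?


SF = 1 / cos(23.8) = 1 / 0.91496 = 1.093

1.093


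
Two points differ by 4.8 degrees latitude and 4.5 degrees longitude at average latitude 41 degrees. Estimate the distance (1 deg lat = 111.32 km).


dlat_km = 4.8 * 111.32 = 534.336
dlon_km = 4.5 * 111.32 * cos(41) ≈ 378.064
dist = sqrt(534.336^2 + 378.064^2) ≈ 654.6 km

654.6 km


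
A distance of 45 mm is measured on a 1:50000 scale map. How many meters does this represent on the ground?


ground = 45 mm * 50000 / 1000 = 2250.0 m

2250.0 m


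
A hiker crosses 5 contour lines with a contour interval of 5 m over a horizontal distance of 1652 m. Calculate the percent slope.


elevation change = 5 * 5 = 25 m
slope = 25 / 1652 * 100 = 1.5%

1.5%


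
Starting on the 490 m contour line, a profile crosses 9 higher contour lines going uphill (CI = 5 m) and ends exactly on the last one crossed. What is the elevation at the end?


elevation = 490 + 9 * 5 = 535 m

535 m


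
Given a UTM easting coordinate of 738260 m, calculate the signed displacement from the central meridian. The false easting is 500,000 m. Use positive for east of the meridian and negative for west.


displacement = 738260 - 500000 = 238260 m

238260 m


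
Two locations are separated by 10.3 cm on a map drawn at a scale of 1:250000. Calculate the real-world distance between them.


ground = 10.3 cm * 250000 / 100 = 25750.0 m = 25.75 km

25.75 km


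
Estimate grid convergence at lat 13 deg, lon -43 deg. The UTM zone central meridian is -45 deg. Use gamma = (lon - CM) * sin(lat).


gamma = (-43 - -45) * sin(13) = 2 * 0.224951 = 0.45 degrees

0.45 degrees


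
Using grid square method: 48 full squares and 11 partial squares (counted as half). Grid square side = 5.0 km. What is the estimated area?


effective squares = 48 + 11 * 0.5 = 53.5
area = 53.5 * 25.0 = 1337.5 km^2

1337.5 km^2


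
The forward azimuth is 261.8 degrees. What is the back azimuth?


back azimuth = (261.8 + 180) mod 360 = 81.8 degrees

81.8 degrees


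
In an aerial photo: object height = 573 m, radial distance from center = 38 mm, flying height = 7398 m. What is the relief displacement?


d = h * r / H = 573 * 38 / 7398 = 2.94 mm

2.94 mm


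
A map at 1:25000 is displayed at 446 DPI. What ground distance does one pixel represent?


pixel_cm = 2.54 / 446 ≈ 0.005695 cm
ground = pixel_cm * 25000 / 100 = 2.54 * 25000 / (446 * 100) = 63500 / 44600 ≈ 1.42 m

1.42 m


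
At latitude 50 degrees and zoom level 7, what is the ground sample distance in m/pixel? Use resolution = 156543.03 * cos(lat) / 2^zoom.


res = 156543.03 * cos(50) / 2^7 = 156543.03 * 0.64278761 / 128 = 786.12 m/pixel

786.12 m/pixel


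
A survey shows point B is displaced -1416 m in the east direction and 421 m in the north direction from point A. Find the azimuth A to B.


az = atan2(-1416, 421) = -73.4 deg
adjusted to 0-360: 286.6 degrees

286.6 degrees


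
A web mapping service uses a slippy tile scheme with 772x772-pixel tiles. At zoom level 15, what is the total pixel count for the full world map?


tiles per axis = 2^15 = 32768
total tiles = 32768^2 = 1073741824
pixels per axis = 32768 * 772 = 25296896
total pixels = 25296896^2 = 639932947234816

639932947234816 pixels


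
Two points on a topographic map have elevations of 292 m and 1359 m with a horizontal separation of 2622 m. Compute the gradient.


gradient = (1359 - 292) / 2622 = 1067 / 2622 = 0.4069

0.4069


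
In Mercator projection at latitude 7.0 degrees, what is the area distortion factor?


area_distortion = 1/cos^2(7.0) = 1.015

1.015


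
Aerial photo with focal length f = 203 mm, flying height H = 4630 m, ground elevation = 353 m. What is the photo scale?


scale = f / (H - h) = 203 mm / 4277 m = 203 / 4277000 = 1:21069

1:21069


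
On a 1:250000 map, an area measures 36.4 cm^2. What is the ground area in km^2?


ground_area = 36.4 * (250000/100)^2 = 227500000.0 m^2 = 227.5 km^2

227.5 km^2


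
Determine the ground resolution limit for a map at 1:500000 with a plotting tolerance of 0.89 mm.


ground = 0.89 mm * 500000 / 1000 = 445.0 m

445.0 m


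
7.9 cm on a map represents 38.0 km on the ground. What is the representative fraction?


ground = 38.0 km = 3800000 cm; RF denominator = ground / map = 3800000 / 7.9 ≈ 481013; RF = 1:481013

1:481013


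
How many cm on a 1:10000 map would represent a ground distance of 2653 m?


map_cm = 2653 * 100 / 10000 = 26.53 cm

26.53 cm


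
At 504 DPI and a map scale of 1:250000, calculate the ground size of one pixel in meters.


pixel_cm = 2.54 / 504 ≈ 0.00504 cm
ground = pixel_cm * 250000 / 100 = 2.54 * 250000 / (504 * 100) = 635000 / 50400 ≈ 12.6 m

12.6 m


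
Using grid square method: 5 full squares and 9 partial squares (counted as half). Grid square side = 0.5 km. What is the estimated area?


effective squares = 5 + 9 * 0.5 = 9.5
area = 9.5 * 0.25 = 2.375 km^2

2.375 km^2


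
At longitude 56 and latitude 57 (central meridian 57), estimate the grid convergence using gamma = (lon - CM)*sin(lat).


gamma = (56 - 57) * sin(57) = -1 * 0.838671 = -0.839 degrees

-0.839 degrees


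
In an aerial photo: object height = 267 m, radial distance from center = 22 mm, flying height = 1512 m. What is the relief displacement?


d = h * r / H = 267 * 22 / 1512 = 3.88 mm

3.88 mm


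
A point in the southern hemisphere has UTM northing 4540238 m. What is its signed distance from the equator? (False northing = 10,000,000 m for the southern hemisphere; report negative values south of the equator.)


For southern: actual = 4540238 - 10000000 = -5459762 m

-5459762 m


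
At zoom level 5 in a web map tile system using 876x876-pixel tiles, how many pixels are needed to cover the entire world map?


tiles per axis = 2^5 = 32
total tiles = 32^2 = 1024
pixels per axis = 32 * 876 = 28032
total pixels = 28032^2 = 785793024

785793024 pixels


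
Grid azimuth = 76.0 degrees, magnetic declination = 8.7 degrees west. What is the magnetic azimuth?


magnetic azimuth = grid azimuth - declination (east +ve)
mag_az = 76.0 - -8.7 = 84.7 degrees

84.7 degrees


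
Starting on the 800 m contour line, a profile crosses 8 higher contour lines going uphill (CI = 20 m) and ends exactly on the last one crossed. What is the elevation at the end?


elevation = 800 + 8 * 20 = 960 m

960 m


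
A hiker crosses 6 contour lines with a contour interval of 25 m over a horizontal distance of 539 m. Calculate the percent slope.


elevation change = 6 * 25 = 150 m
slope = 150 / 539 * 100 = 27.8%

27.8%


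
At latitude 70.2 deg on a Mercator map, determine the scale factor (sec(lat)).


SF = 1 / cos(70.2) = 1 / 0.338738 = 2.952

2.952


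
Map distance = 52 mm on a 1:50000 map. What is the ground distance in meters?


ground = 52 mm * 50000 / 1000 = 2600.0 m

2600.0 m


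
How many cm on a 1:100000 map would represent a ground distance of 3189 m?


map_cm = 3189 * 100 / 100000 = 3.189 cm ≈ 3.19 cm

3.19 cm


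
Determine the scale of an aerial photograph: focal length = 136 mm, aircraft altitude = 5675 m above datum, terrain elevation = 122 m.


scale = f / (H - h) = 136 mm / 5553 m = 136 / 5553000 = 1:40831

1:40831


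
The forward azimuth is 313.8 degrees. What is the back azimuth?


back azimuth = (313.8 + 180) mod 360 = 133.8 degrees

133.8 degrees


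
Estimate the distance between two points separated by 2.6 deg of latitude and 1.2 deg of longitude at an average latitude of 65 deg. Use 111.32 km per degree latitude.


dlat_km = 2.6 * 111.32 = 289.432
dlon_km = 1.2 * 111.32 * cos(65) ≈ 56.455
dist = sqrt(289.432^2 + 56.455^2) ≈ 294.9 km

294.9 km


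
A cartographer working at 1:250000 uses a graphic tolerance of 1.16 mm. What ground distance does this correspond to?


ground = 1.16 mm * 250000 / 1000 = 290.0 m

290.0 m


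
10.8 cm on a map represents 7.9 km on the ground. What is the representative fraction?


ground = 7.9 km = 790000 cm; RF denominator = ground / map = 790000 / 10.8 ≈ 73148; RF = 1:73148

1:73148


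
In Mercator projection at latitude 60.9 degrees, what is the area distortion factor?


area_distortion = 1/cos^2(60.9) = 4.228

4.228
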